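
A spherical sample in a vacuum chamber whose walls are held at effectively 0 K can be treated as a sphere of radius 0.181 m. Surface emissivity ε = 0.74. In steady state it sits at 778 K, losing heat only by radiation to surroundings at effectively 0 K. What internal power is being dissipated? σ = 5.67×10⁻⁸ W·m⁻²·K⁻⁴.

P ≈ 6330 W

Steady state: P = εσA T⁴.
A = 4πr² = 0.4117 m²; T⁴ = (778)⁴ = 3.664×10¹¹ K⁴.
P = 0.74 × 5.67×10⁻⁸ × 0.4117 × 3.664×10¹¹.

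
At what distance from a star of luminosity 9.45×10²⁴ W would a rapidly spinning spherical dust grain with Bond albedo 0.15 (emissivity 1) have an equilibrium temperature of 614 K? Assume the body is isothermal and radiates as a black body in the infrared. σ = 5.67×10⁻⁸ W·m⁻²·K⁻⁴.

d ≈ 4.45×10⁹ m

For an isothermal black-emitting sphere, (1−a)S·πr² = σ·4πr²·T⁴ ⇒ S = 4σT⁴/(1−a).
S = 4·5.67×10⁻⁸·(614)⁴/0.850 = 37920 W/m².
Flux falls as S = L/(4πd²), so d = √(L/(4πS)) = √(9.45×10²⁴/(4π·37920)).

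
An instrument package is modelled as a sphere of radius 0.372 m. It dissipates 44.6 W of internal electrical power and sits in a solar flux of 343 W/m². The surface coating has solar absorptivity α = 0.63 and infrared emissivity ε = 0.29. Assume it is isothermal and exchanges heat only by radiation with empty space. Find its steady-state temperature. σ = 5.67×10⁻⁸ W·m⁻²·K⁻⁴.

T ≈ 264 K

At steady state, absorbed solar power + internal power = radiated power.
Absorbed: α·S·A_cross = 0.63·343·0.4347 = 93.94 W (cross-section πr²).
Total input = 93.94 + 44.6 = 138.5 W.
Radiated: εσ·A_surf·T⁴ with A_surf = 4πr² = 1.739 m².
T⁴ = 138.5/(0.29·5.67×10⁻⁸·1.739) = 4.845×10⁹ K⁴.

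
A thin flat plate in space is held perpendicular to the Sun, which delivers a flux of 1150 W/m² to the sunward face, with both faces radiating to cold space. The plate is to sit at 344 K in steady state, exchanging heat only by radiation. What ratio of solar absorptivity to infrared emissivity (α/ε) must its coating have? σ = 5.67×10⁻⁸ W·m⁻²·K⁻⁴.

α/ε ≈ 1.38

Balance: αS·A = εσ·2A·T⁴ ⇒ α/ε = 2σT⁴/S.
α/ε = 2·5.67×10⁻⁸·(344)⁴/1150 = 2·5.67×10⁻⁸·1.400×10¹⁰/1150.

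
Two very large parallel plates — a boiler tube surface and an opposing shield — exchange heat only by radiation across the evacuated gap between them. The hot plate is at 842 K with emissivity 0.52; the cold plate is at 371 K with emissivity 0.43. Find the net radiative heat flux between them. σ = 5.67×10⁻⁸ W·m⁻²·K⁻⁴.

q ≈ 8440 W/m²

For two infinite grey parallel plates, q = σ(T₁⁴ − T₂⁴)/(1/ε₁ + 1/ε₂ − 1).
T₁⁴ − T₂⁴ = 5.026×10¹¹ − 1.895×10¹⁰ = 4.837×10¹¹ K⁴.
1/ε₁ + 1/ε₂ − 1 = 1.923 + 2.326 − 1 = 3.249.
q = 5.67×10⁻⁸ × 4.837×10¹¹ / 3.249.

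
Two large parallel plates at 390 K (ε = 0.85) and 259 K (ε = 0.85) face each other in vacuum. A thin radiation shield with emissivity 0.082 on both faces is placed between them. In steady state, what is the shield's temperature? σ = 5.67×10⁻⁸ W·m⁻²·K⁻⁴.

T_s ≈ 343 K

In steady state the net flux on the hot side equals that on the cold side.
σ(T₁⁴−T_s⁴)/D₁ = σ(T_s⁴−T₂⁴)/D₂, with D₁ = 1/ε₁+1/ε_s−1 = 12.37, D₂ = 1/ε_s+1/ε₂−1 = 12.37.
Solve for T_s⁴: T_s⁴ = (D₂·T₁⁴ + D₁·T₂⁴)/(D₁+D₂) = 1.382×10¹⁰ K⁴.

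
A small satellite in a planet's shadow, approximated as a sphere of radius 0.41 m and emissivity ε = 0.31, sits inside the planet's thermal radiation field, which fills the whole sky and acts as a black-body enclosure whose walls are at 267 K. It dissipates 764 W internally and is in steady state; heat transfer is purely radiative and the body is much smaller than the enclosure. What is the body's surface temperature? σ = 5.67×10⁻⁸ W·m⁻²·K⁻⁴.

For a small grey body in a large enclosure, net radiated power = εσA(T⁴ − T_w⁴).
Steady state: P = εσA(T⁴ − T_w⁴) with A = 4πr² = 2.112 m².
T⁴ = P/(εσA) + T_w⁴ = 764/(0.31·5.67×10⁻⁸·2.112) + (267)⁴
    = 2.058×10¹⁰ + 5.082×10⁹ = 2.566×10¹⁰ K⁴.

T ≈ 400 K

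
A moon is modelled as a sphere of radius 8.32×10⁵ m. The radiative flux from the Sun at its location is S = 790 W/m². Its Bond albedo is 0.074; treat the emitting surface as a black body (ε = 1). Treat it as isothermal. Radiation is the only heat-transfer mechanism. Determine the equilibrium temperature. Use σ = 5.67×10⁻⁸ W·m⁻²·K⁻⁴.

At equilibrium, absorbed power = emitted power.
Absorbing cross-section = πr² = 2.175×10¹² m²; emitting surface = 4πr² = 8.699×10¹² m² (ratio 4).
(1−a)S·A_cross = εσ·A_surf·T⁴  ⇒  T⁴ = (1−a)S/(4σ).
T⁴ = 0.926·790/(4·5.67×10⁻⁸) = 3.225×10⁹ K⁴.
T = (3.225×10⁹)^(1/4).

T ≈ 238 K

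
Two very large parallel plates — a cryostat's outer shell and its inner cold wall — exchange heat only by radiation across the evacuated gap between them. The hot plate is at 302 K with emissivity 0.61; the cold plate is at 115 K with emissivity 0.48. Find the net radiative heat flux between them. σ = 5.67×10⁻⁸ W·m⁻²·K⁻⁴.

For two infinite grey parallel plates, q = σ(T₁⁴ − T₂⁴)/(1/ε₁ + 1/ε₂ − 1).
T₁⁴ − T₂⁴ = 8.318×10⁹ − 1.749×10⁸ = 8.143×10⁹ K⁴.
1/ε₁ + 1/ε₂ − 1 = 1.639 + 2.083 − 1 = 2.723.
q = 5.67×10⁻⁸ × 8.143×10⁹ / 2.723.

q ≈ 170 W/m²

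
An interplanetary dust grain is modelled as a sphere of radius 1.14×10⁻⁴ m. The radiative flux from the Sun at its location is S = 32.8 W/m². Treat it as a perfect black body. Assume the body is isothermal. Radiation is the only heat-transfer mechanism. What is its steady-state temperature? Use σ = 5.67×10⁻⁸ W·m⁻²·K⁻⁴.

At equilibrium, absorbed power = emitted power.
Absorbing cross-section = πr² = 4.083×10⁻⁸ m²; emitting surface = 4πr² = 1.633×10⁻⁷ m² (ratio 4).
S·A_cross = εσ·A_surf·T⁴  ⇒  T⁴ = S/(4σ).
T⁴ = 1.00·32.8/(4·5.67×10⁻⁸) = 1.446×10⁸ K⁴.
T = (1.446×10⁸)^(1/4).

T ≈ 110 K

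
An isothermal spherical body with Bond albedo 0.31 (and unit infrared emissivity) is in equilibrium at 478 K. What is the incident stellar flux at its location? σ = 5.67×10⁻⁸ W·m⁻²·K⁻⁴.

(1−a)S·πr² = σ·4πr²·T⁴ ⇒ S = 4σT⁴/(1−a).
S = 4·5.67×10⁻⁸·5.220×10¹⁰/0.690.

S ≈ 17200 W/m²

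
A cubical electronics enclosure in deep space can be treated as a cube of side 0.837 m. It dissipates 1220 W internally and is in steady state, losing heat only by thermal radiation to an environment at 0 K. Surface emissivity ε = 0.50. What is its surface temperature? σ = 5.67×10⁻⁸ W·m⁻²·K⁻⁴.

T ≈ 318 K

Steady state: internal power = radiated power, P = εσA T⁴.
Radiating area A = 6L² = 4.203 m².
T⁴ = P/(εσA) = 1220/(0.50·5.67×10⁻⁸·4.203) = 1.024×10¹⁰ K⁴.
T = (1.024×10¹⁰)^(1/4).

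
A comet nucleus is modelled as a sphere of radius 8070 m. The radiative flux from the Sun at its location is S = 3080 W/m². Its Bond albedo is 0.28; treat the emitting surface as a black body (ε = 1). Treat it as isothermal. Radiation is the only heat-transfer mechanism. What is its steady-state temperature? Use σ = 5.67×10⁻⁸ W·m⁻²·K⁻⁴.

T ≈ 314 K

At equilibrium, absorbed power = emitted power.
Absorbing cross-section = πr² = 2.046×10⁸ m²; emitting surface = 4πr² = 8.184×10⁸ m² (ratio 4).
(1−a)S·A_cross = εσ·A_surf·T⁴  ⇒  T⁴ = (1−a)S/(4σ).
T⁴ = 0.720·3080/(4·5.67×10⁻⁸) = 9.778×10⁹ K⁴.
T = (9.778×10⁹)^(1/4).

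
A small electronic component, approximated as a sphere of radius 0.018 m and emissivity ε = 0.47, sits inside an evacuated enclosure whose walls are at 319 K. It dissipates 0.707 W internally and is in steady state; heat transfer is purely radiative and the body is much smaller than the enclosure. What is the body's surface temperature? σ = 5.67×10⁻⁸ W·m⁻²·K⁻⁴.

T ≈ 360 K

For a small grey body in a large enclosure, net radiated power = εσA(T⁴ − T_w⁴).
Steady state: P = εσA(T⁴ − T_w⁴) with A = 4πr² = 0.004072 m².
T⁴ = P/(εσA) + T_w⁴ = 0.707/(0.47·5.67×10⁻⁸·0.004072) + (319)⁴
    = 6.516×10⁹ + 1.036×10¹⁰ = 1.687×10¹⁰ K⁴.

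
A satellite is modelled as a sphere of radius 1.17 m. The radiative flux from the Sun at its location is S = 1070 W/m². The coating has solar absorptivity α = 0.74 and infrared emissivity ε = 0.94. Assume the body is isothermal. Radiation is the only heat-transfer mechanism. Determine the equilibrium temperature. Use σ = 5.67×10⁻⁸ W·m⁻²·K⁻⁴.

T ≈ 247 K

At equilibrium, absorbed power = emitted power.
Absorbing cross-section = πr² = 4.301 m²; emitting surface = 4πr² = 17.20 m² (ratio 4).
αS·A_cross = εσ·A_surf·T⁴  ⇒  T⁴ = αS/(ε·4σ).
T⁴ = 0.740·1070/(0.94·4·5.67×10⁻⁸) = 3.714×10⁹ K⁴.
T = (3.714×10⁹)^(1/4).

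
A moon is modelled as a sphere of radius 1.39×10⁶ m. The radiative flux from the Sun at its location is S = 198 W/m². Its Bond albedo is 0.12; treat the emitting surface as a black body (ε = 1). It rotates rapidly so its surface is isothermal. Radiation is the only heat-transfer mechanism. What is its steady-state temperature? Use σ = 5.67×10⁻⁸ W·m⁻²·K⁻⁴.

At equilibrium, absorbed power = emitted power.
Absorbing cross-section = πr² = 6.070×10¹² m²; emitting surface = 4πr² = 2.428×10¹³ m² (ratio 4).
(1−a)S·A_cross = εσ·A_surf·T⁴  ⇒  T⁴ = (1−a)S/(4σ).
T⁴ = 0.880·198/(4·5.67×10⁻⁸) = 7.683×10⁸ K⁴.
T = (7.683×10⁸)^(1/4).

T ≈ 166 K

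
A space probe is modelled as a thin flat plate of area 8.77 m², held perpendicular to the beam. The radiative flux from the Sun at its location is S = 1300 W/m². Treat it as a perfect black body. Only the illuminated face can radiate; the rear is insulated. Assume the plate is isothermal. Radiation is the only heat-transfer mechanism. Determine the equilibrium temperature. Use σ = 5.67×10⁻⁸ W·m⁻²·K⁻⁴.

At equilibrium, absorbed power = emitted power.
Absorbing cross-section = A = 8.770 m²; emitting surface = A = 8.770 m² (ratio 1).
S·A_cross = εσ·A_surf·T⁴  ⇒  T⁴ = S/(1σ).
T⁴ = 1.00·1300/(1·5.67×10⁻⁸) = 2.293×10¹⁰ K⁴.
T = (2.293×10¹⁰)^(1/4).

T ≈ 389 K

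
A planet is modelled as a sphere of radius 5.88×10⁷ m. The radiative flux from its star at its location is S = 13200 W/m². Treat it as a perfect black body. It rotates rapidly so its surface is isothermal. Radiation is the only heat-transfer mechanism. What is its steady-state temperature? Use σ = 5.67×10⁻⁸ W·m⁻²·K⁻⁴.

T ≈ 491 K

At equilibrium, absorbed power = emitted power.
Absorbing cross-section = πr² = 1.086×10¹⁶ m²; emitting surface = 4πr² = 4.345×10¹⁶ m² (ratio 4).
S·A_cross = εσ·A_surf·T⁴  ⇒  T⁴ = S/(4σ).
T⁴ = 1.00·13200/(4·5.67×10⁻⁸) = 5.820×10¹⁰ K⁴.
T = (5.820×10¹⁰)^(1/4).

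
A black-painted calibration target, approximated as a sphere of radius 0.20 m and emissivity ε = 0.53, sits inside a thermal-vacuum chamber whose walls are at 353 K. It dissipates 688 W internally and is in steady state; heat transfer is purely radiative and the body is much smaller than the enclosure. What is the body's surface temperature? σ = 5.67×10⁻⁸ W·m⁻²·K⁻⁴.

For a small grey body in a large enclosure, net radiated power = εσA(T⁴ − T_w⁴).
Steady state: P = εσA(T⁴ − T_w⁴) with A = 4πr² = 0.5027 m².
T⁴ = P/(εσA) + T_w⁴ = 688/(0.53·5.67×10⁻⁸·0.5027) + (353)⁴
    = 4.555×10¹⁰ + 1.553×10¹⁰ = 6.107×10¹⁰ K⁴.

T ≈ 497 K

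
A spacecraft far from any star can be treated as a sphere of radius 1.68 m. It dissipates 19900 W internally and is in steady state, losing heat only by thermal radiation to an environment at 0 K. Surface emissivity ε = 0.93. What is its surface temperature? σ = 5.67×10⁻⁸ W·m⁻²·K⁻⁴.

Steady state: internal power = radiated power, P = εσA T⁴.
Radiating area A = 4πr² = 35.47 m².
T⁴ = P/(εσA) = 19900/(0.93·5.67×10⁻⁸·35.47) = 1.064×10¹⁰ K⁴.
T = (1.064×10¹⁰)^(1/4).

T ≈ 321 K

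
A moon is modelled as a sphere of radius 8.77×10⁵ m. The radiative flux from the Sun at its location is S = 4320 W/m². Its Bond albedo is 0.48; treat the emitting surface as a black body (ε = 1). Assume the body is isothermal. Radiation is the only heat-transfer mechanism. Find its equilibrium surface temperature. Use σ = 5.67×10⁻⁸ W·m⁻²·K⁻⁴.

T ≈ 315 K

At equilibrium, absorbed power = emitted power.
Absorbing cross-section = πr² = 2.416×10¹² m²; emitting surface = 4πr² = 9.665×10¹² m² (ratio 4).
(1−a)S·A_cross = εσ·A_surf·T⁴  ⇒  T⁴ = (1−a)S/(4σ).
T⁴ = 0.520·4320/(4·5.67×10⁻⁸) = 9.905×10⁹ K⁴.
T = (9.905×10⁹)^(1/4).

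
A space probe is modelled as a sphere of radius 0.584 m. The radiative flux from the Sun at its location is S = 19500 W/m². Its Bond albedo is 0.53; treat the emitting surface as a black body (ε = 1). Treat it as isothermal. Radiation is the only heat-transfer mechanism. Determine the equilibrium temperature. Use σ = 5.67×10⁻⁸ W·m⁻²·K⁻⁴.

T ≈ 448 K

At equilibrium, absorbed power = emitted power.
Absorbing cross-section = πr² = 1.071 m²; emitting surface = 4πr² = 4.286 m² (ratio 4).
(1−a)S·A_cross = εσ·A_surf·T⁴  ⇒  T⁴ = (1−a)S/(4σ).
T⁴ = 0.470·19500/(4·5.67×10⁻⁸) = 4.041×10¹⁰ K⁴.
T = (4.041×10¹⁰)^(1/4).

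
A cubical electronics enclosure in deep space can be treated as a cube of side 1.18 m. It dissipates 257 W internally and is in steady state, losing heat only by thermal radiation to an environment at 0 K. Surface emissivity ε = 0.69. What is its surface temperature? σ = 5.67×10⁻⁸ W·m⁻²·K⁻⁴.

T ≈ 167 K

Steady state: internal power = radiated power, P = εσA T⁴.
Radiating area A = 6L² = 8.354 m².
T⁴ = P/(εσA) = 257/(0.69·5.67×10⁻⁸·8.354) = 7.863×10⁸ K⁴.
T = (7.863×10⁸)^(1/4).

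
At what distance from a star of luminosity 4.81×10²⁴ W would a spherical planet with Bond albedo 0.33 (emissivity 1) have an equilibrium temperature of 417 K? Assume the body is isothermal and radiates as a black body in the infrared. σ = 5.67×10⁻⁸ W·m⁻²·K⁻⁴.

For an isothermal black-emitting sphere, (1−a)S·πr² = σ·4πr²·T⁴ ⇒ S = 4σT⁴/(1−a).
S = 4·5.67×10⁻⁸·(417)⁴/0.670 = 10240 W/m².
Flux falls as S = L/(4πd²), so d = √(L/(4πS)) = √(4.81×10²⁴/(4π·10240)).

d ≈ 6.12×10⁹ m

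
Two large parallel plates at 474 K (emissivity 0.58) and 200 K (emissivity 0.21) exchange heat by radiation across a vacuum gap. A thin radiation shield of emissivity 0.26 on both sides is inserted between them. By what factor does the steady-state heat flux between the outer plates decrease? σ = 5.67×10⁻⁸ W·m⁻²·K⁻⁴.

Without shield: q₀ = σΔ(T⁴)/(1/ε₁+1/ε₂−1) with denominator 5.486.
With shield the two gaps are in series; the resistances add: (1/ε₁+1/ε_s−1)+(1/ε_s+1/ε₂−1) = 4.570+7.608 = 12.18.
Heat-flux ratio q₀/q = 12.18/5.486.

factor ≈ 2.22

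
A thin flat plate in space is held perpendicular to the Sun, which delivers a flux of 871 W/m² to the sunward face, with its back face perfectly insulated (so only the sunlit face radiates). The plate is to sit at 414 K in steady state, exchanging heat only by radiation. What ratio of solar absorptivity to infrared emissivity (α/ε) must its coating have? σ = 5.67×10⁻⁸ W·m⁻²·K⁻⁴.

Balance: αS·A = εσ·1A·T⁴ ⇒ α/ε = σT⁴/S.
α/ε = 5.67×10⁻⁸·(414)⁴/871 = 5.67×10⁻⁸·2.938×10¹⁰/871.

α/ε ≈ 1.91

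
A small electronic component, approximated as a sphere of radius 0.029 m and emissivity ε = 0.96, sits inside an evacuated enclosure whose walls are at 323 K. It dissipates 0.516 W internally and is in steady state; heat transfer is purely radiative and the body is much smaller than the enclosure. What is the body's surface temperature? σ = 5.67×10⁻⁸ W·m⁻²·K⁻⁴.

T ≈ 329 K

For a small grey body in a large enclosure, net radiated power = εσA(T⁴ − T_w⁴).
Steady state: P = εσA(T⁴ − T_w⁴) with A = 4πr² = 0.01057 m².
T⁴ = P/(εσA) + T_w⁴ = 0.516/(0.96·5.67×10⁻⁸·0.01057) + (323)⁴
    = 8.970×10⁸ + 1.088×10¹⁰ = 1.178×10¹⁰ K⁴.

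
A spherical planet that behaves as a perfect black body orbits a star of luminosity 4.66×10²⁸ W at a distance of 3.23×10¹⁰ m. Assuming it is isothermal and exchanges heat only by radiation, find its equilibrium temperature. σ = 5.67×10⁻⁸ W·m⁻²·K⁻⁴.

First find the stellar flux at distance d: S = L/(4πd²) = 4.66×10²⁸/(4π·(3.23×10¹⁰)²) = 3.554×10⁶ W/m².
For an isothermal sphere, absorbed (1−a)S·πr² = emitted σ·4πr²·T⁴, so T⁴ = (1−a)S/(4σ).
T⁴ = 1.00·3.554×10⁶/(4·5.67×10⁻⁸) = 1.567×10¹³ K⁴.

T ≈ 1990 K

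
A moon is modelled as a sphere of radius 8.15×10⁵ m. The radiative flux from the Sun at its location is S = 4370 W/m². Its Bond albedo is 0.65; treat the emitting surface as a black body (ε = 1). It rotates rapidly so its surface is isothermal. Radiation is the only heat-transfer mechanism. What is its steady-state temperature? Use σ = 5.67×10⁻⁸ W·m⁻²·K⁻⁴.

At equilibrium, absorbed power = emitted power.
Absorbing cross-section = πr² = 2.087×10¹² m²; emitting surface = 4πr² = 8.347×10¹² m² (ratio 4).
(1−a)S·A_cross = εσ·A_surf·T⁴  ⇒  T⁴ = (1−a)S/(4σ).
T⁴ = 0.350·4370/(4·5.67×10⁻⁸) = 6.744×10⁹ K⁴.
T = (6.744×10⁹)^(1/4).

T ≈ 287 K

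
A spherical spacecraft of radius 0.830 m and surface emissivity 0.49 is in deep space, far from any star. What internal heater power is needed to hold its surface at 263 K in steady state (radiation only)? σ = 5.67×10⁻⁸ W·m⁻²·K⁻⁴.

P = εσ·4πr²·T⁴.
4πr² = 8.657 m²; T⁴ = 4.784×10⁹ K⁴.
P = 0.49·5.67×10⁻⁸·8.657·4.784×10⁹.

P ≈ 1150 W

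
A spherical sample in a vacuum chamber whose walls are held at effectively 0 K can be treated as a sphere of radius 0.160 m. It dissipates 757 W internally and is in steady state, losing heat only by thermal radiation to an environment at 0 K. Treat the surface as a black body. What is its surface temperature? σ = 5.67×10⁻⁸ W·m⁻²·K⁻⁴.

Steady state: internal power = radiated power, P = εσA T⁴.
Radiating area A = 4πr² = 0.3217 m².
T⁴ = P/(εσA) = 757/(1.0·5.67×10⁻⁸·0.3217) = 4.150×10¹⁰ K⁴.
T = (4.150×10¹⁰)^(1/4).

T ≈ 451 K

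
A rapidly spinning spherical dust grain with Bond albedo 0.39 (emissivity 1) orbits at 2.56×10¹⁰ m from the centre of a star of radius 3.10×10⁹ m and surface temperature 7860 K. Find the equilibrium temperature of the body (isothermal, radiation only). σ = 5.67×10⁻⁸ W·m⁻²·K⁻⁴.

T ≈ 1710 K

The star's surface emits σT_*⁴; at distance d the flux is S = σT_*⁴(R_*/d)².
S = 5.67×10⁻⁸·(7860)⁴·(3.10×10⁹/2.56×10¹⁰)² = 3.173×10⁶ W/m².
For an isothermal sphere T⁴ = (1−a)S/(4σ) = 8.535×10¹² K⁴.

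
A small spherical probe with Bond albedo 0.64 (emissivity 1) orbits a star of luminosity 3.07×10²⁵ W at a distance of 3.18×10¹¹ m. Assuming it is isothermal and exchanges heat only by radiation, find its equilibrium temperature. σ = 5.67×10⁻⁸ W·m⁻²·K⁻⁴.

T ≈ 78.7 K

First find the stellar flux at distance d: S = L/(4πd²) = 3.07×10²⁵/(4π·(3.18×10¹¹)²) = 24.16 W/m².
For an isothermal sphere, absorbed (1−a)S·πr² = emitted σ·4πr²·T⁴, so T⁴ = (1−a)S/(4σ).
T⁴ = 0.360·24.16/(4·5.67×10⁻⁸) = 3.835×10⁷ K⁴.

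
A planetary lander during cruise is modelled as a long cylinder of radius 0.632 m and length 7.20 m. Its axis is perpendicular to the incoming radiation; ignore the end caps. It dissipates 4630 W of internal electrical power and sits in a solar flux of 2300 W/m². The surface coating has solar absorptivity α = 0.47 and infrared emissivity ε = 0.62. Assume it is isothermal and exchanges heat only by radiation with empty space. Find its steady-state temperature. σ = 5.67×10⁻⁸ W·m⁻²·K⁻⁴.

T ≈ 346 K

At steady state, absorbed solar power + internal power = radiated power.
Absorbed: α·S·A_cross = 0.47·2300·9.101 = 9838 W (cross-section 2rL).
Total input = 9838 + 4630 = 14470 W.
Radiated: εσ·A_surf·T⁴ with A_surf = 2πrL = 28.59 m².
T⁴ = 14470/(0.62·5.67×10⁻⁸·28.59) = 1.439×10¹⁰ K⁴.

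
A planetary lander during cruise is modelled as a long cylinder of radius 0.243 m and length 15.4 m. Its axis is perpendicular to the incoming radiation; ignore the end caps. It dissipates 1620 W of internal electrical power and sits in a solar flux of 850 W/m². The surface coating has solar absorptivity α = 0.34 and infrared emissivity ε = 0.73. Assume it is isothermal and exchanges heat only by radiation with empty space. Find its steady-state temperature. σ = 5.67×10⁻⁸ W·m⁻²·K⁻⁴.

T ≈ 250 K

At steady state, absorbed solar power + internal power = radiated power.
Absorbed: α·S·A_cross = 0.34·850·7.484 = 2163 W (cross-section 2rL).
Total input = 2163 + 1620 = 3783 W.
Radiated: εσ·A_surf·T⁴ with A_surf = 2πrL = 23.51 m².
T⁴ = 3783/(0.73·5.67×10⁻⁸·23.51) = 3.887×10⁹ K⁴.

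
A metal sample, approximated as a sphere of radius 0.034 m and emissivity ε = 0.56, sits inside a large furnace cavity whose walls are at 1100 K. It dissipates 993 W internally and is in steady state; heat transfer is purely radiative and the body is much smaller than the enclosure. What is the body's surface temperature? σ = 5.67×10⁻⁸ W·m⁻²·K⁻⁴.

For a small grey body in a large enclosure, net radiated power = εσA(T⁴ − T_w⁴).
Steady state: P = εσA(T⁴ − T_w⁴) with A = 4πr² = 0.01453 m².
T⁴ = P/(εσA) + T_w⁴ = 993/(0.56·5.67×10⁻⁸·0.01453) + (1100)⁴
    = 2.153×10¹² + 1.464×10¹² = 3.617×10¹² K⁴.

T ≈ 1380 K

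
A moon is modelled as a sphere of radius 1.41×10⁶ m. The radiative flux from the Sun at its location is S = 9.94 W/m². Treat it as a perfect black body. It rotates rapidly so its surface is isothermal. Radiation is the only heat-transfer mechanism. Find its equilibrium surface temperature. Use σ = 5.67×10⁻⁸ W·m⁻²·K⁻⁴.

At equilibrium, absorbed power = emitted power.
Absorbing cross-section = πr² = 6.246×10¹² m²; emitting surface = 4πr² = 2.498×10¹³ m² (ratio 4).
S·A_cross = εσ·A_surf·T⁴  ⇒  T⁴ = S/(4σ).
T⁴ = 1.00·9.94/(4·5.67×10⁻⁸) = 4.383×10⁷ K⁴.
T = (4.383×10⁷)^(1/4).

T ≈ 81.4 K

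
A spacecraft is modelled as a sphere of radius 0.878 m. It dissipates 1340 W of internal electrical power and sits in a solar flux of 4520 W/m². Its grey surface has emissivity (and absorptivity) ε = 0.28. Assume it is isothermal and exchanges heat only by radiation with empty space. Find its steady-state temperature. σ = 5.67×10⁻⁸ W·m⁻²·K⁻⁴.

At steady state, absorbed solar power + internal power = radiated power.
Absorbed: α·S·A_cross = 0.28·4520·2.422 = 3065 W (cross-section πr²).
Total input = 3065 + 1340 = 4405 W.
Radiated: εσ·A_surf·T⁴ with A_surf = 4πr² = 9.687 m².
T⁴ = 4405/(0.28·5.67×10⁻⁸·9.687) = 2.864×10¹⁰ K⁴.

T ≈ 411 K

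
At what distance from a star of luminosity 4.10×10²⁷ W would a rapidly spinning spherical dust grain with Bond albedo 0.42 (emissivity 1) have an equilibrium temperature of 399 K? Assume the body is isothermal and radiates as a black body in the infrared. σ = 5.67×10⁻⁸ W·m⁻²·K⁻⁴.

d ≈ 1.81×10¹¹ m

For an isothermal black-emitting sphere, (1−a)S·πr² = σ·4πr²·T⁴ ⇒ S = 4σT⁴/(1−a).
S = 4·5.67×10⁻⁸·(399)⁴/0.580 = 9911 W/m².
Flux falls as S = L/(4πd²), so d = √(L/(4πS)) = √(4.10×10²⁷/(4π·9911)).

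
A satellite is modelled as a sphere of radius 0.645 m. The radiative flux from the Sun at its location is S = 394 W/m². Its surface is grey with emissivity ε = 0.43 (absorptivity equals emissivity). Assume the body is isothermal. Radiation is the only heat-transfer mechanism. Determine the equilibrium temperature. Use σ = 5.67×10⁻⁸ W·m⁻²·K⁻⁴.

T ≈ 204 K

At equilibrium, absorbed power = emitted power.
Absorbing cross-section = πr² = 1.307 m²; emitting surface = 4πr² = 5.228 m² (ratio 4).
εS·A_cross = εσ·A_surf·T⁴  ⇒  T⁴ = S/(4σ)   (ε cancels).
T⁴ = 394/(4·5.67×10⁻⁸) = 1.737×10⁹ K⁴.
T = (1.737×10⁹)^(1/4).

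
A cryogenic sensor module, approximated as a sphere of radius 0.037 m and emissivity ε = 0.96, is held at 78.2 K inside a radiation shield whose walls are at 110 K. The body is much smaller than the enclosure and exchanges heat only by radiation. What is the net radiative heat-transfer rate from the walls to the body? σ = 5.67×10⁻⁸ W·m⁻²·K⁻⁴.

P_net ≈ 0.102 W

For a small grey body in a large enclosure: P_net = εσA(T_body⁴ − T_wall⁴).
A = 4πr² = 0.01720 m²; T_body⁴ − T_wall⁴ = 3.740×10⁷ − 1.464×10⁸ = -1.090×10⁸ K⁴.
|P_net| = 0.96·5.67×10⁻⁸·0.01720·1.090×10⁸.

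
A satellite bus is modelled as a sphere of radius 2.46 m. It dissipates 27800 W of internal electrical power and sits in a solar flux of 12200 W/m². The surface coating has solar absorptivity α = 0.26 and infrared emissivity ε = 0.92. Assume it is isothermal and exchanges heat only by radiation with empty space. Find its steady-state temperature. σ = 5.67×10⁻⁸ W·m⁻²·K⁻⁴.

T ≈ 386 K

At steady state, absorbed solar power + internal power = radiated power.
Absorbed: α·S·A_cross = 0.26·12200·19.01 = 60300 W (cross-section πr²).
Total input = 60300 + 27800 = 88100 W.
Radiated: εσ·A_surf·T⁴ with A_surf = 4πr² = 76.05 m².
T⁴ = 88100/(0.92·5.67×10⁻⁸·76.05) = 2.221×10¹⁰ K⁴.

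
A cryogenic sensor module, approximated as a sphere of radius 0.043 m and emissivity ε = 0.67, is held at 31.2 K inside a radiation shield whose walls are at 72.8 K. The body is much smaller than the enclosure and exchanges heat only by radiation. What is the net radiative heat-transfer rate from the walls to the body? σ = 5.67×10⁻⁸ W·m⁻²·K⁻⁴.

For a small grey body in a large enclosure: P_net = εσA(T_body⁴ − T_wall⁴).
A = 4πr² = 0.02324 m²; T_body⁴ − T_wall⁴ = 9.476×10⁵ − 2.809×10⁷ = -2.714×10⁷ K⁴.
|P_net| = 0.67·5.67×10⁻⁸·0.02324·2.714×10⁷.

P_net ≈ 0.0240 W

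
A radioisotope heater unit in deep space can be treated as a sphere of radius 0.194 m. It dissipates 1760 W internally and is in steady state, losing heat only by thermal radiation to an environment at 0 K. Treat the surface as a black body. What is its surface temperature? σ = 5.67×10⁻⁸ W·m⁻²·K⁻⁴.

Steady state: internal power = radiated power, P = εσA T⁴.
Radiating area A = 4πr² = 0.4729 m².
T⁴ = P/(εσA) = 1760/(1.0·5.67×10⁻⁸·0.4729) = 6.563×10¹⁰ K⁴.
T = (6.563×10¹⁰)^(1/4).

T ≈ 506 K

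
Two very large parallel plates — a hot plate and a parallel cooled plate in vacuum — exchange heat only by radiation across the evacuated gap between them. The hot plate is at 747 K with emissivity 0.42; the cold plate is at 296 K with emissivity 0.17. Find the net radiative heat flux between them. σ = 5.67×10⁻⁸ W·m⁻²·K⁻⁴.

q ≈ 2370 W/m²

For two infinite grey parallel plates, q = σ(T₁⁴ − T₂⁴)/(1/ε₁ + 1/ε₂ − 1).
T₁⁴ − T₂⁴ = 3.114×10¹¹ − 7.677×10⁹ = 3.037×10¹¹ K⁴.
1/ε₁ + 1/ε₂ − 1 = 2.381 + 5.882 − 1 = 7.263.
q = 5.67×10⁻⁸ × 3.037×10¹¹ / 7.263.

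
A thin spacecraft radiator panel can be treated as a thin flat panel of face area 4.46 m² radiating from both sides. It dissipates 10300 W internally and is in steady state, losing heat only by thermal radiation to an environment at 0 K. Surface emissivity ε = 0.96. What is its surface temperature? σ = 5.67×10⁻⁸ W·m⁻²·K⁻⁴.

T ≈ 382 K

Steady state: internal power = radiated power, P = εσA T⁴.
Radiating area A = 2·4.46 = 8.920 m².
T⁴ = P/(εσA) = 10300/(0.96·5.67×10⁻⁸·8.920) = 2.121×10¹⁰ K⁴.
T = (2.121×10¹⁰)^(1/4).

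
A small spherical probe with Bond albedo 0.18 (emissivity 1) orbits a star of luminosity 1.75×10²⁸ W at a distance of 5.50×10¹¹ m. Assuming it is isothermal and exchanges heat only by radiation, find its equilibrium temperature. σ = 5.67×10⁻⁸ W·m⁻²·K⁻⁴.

T ≈ 359 K

First find the stellar flux at distance d: S = L/(4πd²) = 1.75×10²⁸/(4π·(5.50×10¹¹)²) = 4604 W/m².
For an isothermal sphere, absorbed (1−a)S·πr² = emitted σ·4πr²·T⁴, so T⁴ = (1−a)S/(4σ).
T⁴ = 0.820·4604/(4·5.67×10⁻⁸) = 1.664×10¹⁰ K⁴.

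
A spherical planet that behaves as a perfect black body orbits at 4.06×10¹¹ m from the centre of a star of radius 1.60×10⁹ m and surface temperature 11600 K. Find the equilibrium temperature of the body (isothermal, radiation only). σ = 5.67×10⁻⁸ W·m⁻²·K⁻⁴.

The star's surface emits σT_*⁴; at distance d the flux is S = σT_*⁴(R_*/d)².
S = 5.67×10⁻⁸·(11600)⁴·(1.60×10⁹/4.06×10¹¹)² = 15940 W/m².
For an isothermal sphere T⁴ = (1−a)S/(4σ) = 7.030×10¹⁰ K⁴.

T ≈ 515 K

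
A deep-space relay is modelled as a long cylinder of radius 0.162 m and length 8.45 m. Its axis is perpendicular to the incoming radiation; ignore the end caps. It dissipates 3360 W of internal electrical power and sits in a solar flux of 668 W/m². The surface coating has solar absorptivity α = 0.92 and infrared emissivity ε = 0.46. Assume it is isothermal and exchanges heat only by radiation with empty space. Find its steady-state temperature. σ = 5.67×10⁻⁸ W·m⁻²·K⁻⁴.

T ≈ 387 K

At steady state, absorbed solar power + internal power = radiated power.
Absorbed: α·S·A_cross = 0.92·668·2.738 = 1683 W (cross-section 2rL).
Total input = 1683 + 3360 = 5043 W.
Radiated: εσ·A_surf·T⁴ with A_surf = 2πrL = 8.601 m².
T⁴ = 5043/(0.46·5.67×10⁻⁸·8.601) = 2.248×10¹⁰ K⁴.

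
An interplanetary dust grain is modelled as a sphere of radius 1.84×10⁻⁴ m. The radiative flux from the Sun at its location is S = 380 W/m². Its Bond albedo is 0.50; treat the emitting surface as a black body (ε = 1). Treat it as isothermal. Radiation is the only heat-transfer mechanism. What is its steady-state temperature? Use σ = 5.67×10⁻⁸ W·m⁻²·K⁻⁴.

T ≈ 170 K

At equilibrium, absorbed power = emitted power.
Absorbing cross-section = πr² = 1.064×10⁻⁷ m²; emitting surface = 4πr² = 4.254×10⁻⁷ m² (ratio 4).
(1−a)S·A_cross = εσ·A_surf·T⁴  ⇒  T⁴ = (1−a)S/(4σ).
T⁴ = 0.500·380/(4·5.67×10⁻⁸) = 8.377×10⁸ K⁴.
T = (8.377×10⁸)^(1/4).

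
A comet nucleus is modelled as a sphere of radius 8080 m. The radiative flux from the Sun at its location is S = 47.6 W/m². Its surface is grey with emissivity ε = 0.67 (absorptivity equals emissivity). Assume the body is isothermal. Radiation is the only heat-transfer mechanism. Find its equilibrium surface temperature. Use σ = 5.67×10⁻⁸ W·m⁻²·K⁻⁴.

At equilibrium, absorbed power = emitted power.
Absorbing cross-section = πr² = 2.051×10⁸ m²; emitting surface = 4πr² = 8.204×10⁸ m² (ratio 4).
εS·A_cross = εσ·A_surf·T⁴  ⇒  T⁴ = S/(4σ)   (ε cancels).
T⁴ = 47.6/(4·5.67×10⁻⁸) = 2.099×10⁸ K⁴.
T = (2.099×10⁸)^(1/4).

T ≈ 120 K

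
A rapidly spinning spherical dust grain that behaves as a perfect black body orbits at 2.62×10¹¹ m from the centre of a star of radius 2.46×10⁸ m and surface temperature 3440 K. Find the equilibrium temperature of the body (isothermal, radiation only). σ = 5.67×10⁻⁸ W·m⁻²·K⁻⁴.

The star's surface emits σT_*⁴; at distance d the flux is S = σT_*⁴(R_*/d)².
S = 5.67×10⁻⁸·(3440)⁴·(2.46×10⁸/2.62×10¹¹)² = 7.000 W/m².
For an isothermal sphere T⁴ = (1−a)S/(4σ) = 3.086×10⁷ K⁴.

T ≈ 74.5 K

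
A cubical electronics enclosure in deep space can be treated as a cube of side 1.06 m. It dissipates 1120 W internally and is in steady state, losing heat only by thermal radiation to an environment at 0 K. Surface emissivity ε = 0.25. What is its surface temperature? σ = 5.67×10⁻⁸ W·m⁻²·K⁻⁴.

T ≈ 329 K

Steady state: internal power = radiated power, P = εσA T⁴.
Radiating area A = 6L² = 6.742 m².
T⁴ = P/(εσA) = 1120/(0.25·5.67×10⁻⁸·6.742) = 1.172×10¹⁰ K⁴.
T = (1.172×10¹⁰)^(1/4).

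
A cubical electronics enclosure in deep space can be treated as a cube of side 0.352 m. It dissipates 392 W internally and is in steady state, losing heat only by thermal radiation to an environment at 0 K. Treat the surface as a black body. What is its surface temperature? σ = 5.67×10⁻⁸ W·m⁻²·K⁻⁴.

Steady state: internal power = radiated power, P = εσA T⁴.
Radiating area A = 6L² = 0.7434 m².
T⁴ = P/(εσA) = 392/(1.0·5.67×10⁻⁸·0.7434) = 9.300×10⁹ K⁴.
T = (9.300×10⁹)^(1/4).

T ≈ 311 K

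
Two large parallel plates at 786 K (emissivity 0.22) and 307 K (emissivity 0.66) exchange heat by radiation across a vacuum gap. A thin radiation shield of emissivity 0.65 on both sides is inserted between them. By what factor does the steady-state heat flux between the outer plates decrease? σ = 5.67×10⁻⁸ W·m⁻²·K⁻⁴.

Without shield: q₀ = σΔ(T⁴)/(1/ε₁+1/ε₂−1) with denominator 5.061.
With shield the two gaps are in series; the resistances add: (1/ε₁+1/ε_s−1)+(1/ε_s+1/ε₂−1) = 5.084+2.054 = 7.138.
Heat-flux ratio q₀/q = 7.138/5.061.

factor ≈ 1.41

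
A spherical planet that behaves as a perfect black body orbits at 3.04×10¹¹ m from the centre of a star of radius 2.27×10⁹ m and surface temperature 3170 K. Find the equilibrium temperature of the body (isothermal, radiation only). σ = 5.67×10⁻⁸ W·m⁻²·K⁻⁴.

T ≈ 194 K

The star's surface emits σT_*⁴; at distance d the flux is S = σT_*⁴(R_*/d)².
S = 5.67×10⁻⁸·(3170)⁴·(2.27×10⁹/3.04×10¹¹)² = 319.2 W/m².
For an isothermal sphere T⁴ = (1−a)S/(4σ) = 1.408×10⁹ K⁴.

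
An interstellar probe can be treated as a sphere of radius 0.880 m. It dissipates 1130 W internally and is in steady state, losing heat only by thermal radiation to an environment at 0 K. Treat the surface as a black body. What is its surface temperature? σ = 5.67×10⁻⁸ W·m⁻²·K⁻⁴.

Steady state: internal power = radiated power, P = εσA T⁴.
Radiating area A = 4πr² = 9.731 m².
T⁴ = P/(εσA) = 1130/(1.0·5.67×10⁻⁸·9.731) = 2.048×10⁹ K⁴.
T = (2.048×10⁹)^(1/4).

T ≈ 213 K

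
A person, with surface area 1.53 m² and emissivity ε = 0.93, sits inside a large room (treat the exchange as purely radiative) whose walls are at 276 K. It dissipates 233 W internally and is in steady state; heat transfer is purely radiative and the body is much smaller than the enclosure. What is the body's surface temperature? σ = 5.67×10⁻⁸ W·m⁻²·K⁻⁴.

T ≈ 305 K

For a small grey body in a large enclosure, net radiated power = εσA(T⁴ − T_w⁴).
Steady state: P = εσA(T⁴ − T_w⁴) with A = 1.53 m².
T⁴ = P/(εσA) + T_w⁴ = 233/(0.93·5.67×10⁻⁸·1.530) + (276)⁴
    = 2.888×10⁹ + 5.803×10⁹ = 8.691×10⁹ K⁴.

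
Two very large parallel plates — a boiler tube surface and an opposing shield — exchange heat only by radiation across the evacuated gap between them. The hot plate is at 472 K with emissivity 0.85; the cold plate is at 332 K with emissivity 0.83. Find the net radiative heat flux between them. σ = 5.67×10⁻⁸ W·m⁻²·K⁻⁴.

For two infinite grey parallel plates, q = σ(T₁⁴ − T₂⁴)/(1/ε₁ + 1/ε₂ − 1).
T₁⁴ − T₂⁴ = 4.963×10¹⁰ − 1.215×10¹⁰ = 3.748×10¹⁰ K⁴.
1/ε₁ + 1/ε₂ − 1 = 1.176 + 1.205 − 1 = 1.381.
q = 5.67×10⁻⁸ × 3.748×10¹⁰ / 1.381.

q ≈ 1540 W/m²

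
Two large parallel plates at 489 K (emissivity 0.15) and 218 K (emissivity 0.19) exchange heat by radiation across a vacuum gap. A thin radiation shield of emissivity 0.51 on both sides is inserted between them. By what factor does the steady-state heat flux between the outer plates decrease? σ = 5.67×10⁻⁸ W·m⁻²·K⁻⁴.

Without shield: q₀ = σΔ(T⁴)/(1/ε₁+1/ε₂−1) with denominator 10.93.
With shield the two gaps are in series; the resistances add: (1/ε₁+1/ε_s−1)+(1/ε_s+1/ε₂−1) = 7.627+6.224 = 13.85.
Heat-flux ratio q₀/q = 13.85/10.93.

factor ≈ 1.27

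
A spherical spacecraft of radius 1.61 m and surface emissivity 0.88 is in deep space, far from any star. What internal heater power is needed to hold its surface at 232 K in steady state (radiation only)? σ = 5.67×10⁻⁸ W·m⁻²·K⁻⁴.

P ≈ 4710 W

P = εσ·4πr²·T⁴.
4πr² = 32.57 m²; T⁴ = 2.897×10⁹ K⁴.
P = 0.88·5.67×10⁻⁸·32.57·2.897×10⁹.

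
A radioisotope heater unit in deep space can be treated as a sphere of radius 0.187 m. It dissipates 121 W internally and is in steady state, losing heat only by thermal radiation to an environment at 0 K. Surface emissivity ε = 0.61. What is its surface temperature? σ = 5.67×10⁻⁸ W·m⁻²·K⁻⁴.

Steady state: internal power = radiated power, P = εσA T⁴.
Radiating area A = 4πr² = 0.4394 m².
T⁴ = P/(εσA) = 121/(0.61·5.67×10⁻⁸·0.4394) = 7.961×10⁹ K⁴.
T = (7.961×10⁹)^(1/4).

T ≈ 299 K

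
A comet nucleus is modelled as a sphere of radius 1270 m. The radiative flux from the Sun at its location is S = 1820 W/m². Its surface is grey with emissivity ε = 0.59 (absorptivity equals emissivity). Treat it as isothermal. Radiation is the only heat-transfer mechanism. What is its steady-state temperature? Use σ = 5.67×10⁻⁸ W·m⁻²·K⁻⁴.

T ≈ 299 K

At equilibrium, absorbed power = emitted power.
Absorbing cross-section = πr² = 5.067×10⁶ m²; emitting surface = 4πr² = 2.027×10⁷ m² (ratio 4).
εS·A_cross = εσ·A_surf·T⁴  ⇒  T⁴ = S/(4σ)   (ε cancels).
T⁴ = 1820/(4·5.67×10⁻⁸) = 8.025×10⁹ K⁴.
T = (8.025×10⁹)^(1/4).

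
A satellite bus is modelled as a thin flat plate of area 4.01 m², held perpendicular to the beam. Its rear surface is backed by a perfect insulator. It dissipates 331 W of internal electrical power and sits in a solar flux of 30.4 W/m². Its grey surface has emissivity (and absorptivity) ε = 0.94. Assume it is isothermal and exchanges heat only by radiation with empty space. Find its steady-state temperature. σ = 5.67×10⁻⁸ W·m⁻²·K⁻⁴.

At steady state, absorbed solar power + internal power = radiated power.
Absorbed: α·S·A_cross = 0.94·30.4·4.010 = 114.6 W (cross-section A).
Total input = 114.6 + 331 = 445.6 W.
Radiated: εσ·A_surf·T⁴ with A_surf = A = 4.010 m².
T⁴ = 445.6/(0.94·5.67×10⁻⁸·4.010) = 2.085×10⁹ K⁴.

T ≈ 214 K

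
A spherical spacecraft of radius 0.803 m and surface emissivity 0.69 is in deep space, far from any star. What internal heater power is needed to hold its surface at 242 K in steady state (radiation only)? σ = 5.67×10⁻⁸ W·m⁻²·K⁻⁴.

P = εσ·4πr²·T⁴.
4πr² = 8.103 m²; T⁴ = 3.430×10⁹ K⁴.
P = 0.69·5.67×10⁻⁸·8.103·3.430×10⁹.

P ≈ 1090 W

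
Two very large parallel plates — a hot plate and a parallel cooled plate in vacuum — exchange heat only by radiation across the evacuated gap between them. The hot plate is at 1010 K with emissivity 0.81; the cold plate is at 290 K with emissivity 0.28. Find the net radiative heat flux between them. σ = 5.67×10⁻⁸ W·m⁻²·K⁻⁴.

q ≈ 15400 W/m²

For two infinite grey parallel plates, q = σ(T₁⁴ − T₂⁴)/(1/ε₁ + 1/ε₂ − 1).
T₁⁴ − T₂⁴ = 1.041×10¹² − 7.073×10⁹ = 1.034×10¹² K⁴.
1/ε₁ + 1/ε₂ − 1 = 1.235 + 3.571 − 1 = 3.806.
q = 5.67×10⁻⁸ × 1.034×10¹² / 3.806.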